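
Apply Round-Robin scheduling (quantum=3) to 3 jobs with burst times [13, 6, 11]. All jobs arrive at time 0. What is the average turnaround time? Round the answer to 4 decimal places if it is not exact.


Time quantum = 3
Execution trace:
  J1 runs 3 units, time = 3
  J2 runs 3 units, time = 6
  J3 runs 3 units, time = 9
  J1 runs 3 units, time = 12
  J2 runs 3 units, time = 15
  J3 runs 3 units, time = 18
  J1 runs 3 units, time = 21
  J3 runs 3 units, time = 24
  J1 runs 3 units, time = 27
  J3 runs 2 units, time = 29
  J1 runs 1 units, time = 30
Finish times: [30, 15, 29]
Average turnaround = 74/3 = 24.6667

24.6667


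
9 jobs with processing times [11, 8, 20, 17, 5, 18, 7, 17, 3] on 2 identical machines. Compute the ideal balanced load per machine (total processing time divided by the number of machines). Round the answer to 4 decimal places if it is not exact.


Total processing time = 11 + 8 + 20 + 17 + 5 + 18 + 7 + 17 + 3 = 106
Number of machines = 2
Ideal balanced load = 106 / 2 = 53.0

53.0


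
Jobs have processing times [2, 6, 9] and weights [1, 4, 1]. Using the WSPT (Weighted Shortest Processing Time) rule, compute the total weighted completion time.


Compute p/w ratios and sort ascending (WSPT): [(6, 4), (2, 1), (9, 1)]
Compute weighted completion times:
  Job (p=6,w=4): C=6, w*C=4*6=24
  Job (p=2,w=1): C=8, w*C=1*8=8
  Job (p=9,w=1): C=17, w*C=1*17=17
Total weighted completion time = 49

49


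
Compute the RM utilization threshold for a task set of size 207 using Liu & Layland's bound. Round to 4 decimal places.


Compute 2^(1/207) = 1.0033541497
Subtract 1: 1.0033541497 - 1 = 0.0033541497
Multiply by n: 207 * 0.0033541497 = 0.6943089879
Round to 4 dp: 0.6943

0.6943


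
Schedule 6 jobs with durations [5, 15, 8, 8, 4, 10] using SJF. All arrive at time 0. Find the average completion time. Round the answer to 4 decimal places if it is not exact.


SJF order (ascending): [4, 5, 8, 8, 10, 15]
Completion times:
  Job 1: burst=4, C=4
  Job 2: burst=5, C=9
  Job 3: burst=8, C=17
  Job 4: burst=8, C=25
  Job 5: burst=10, C=35
  Job 6: burst=15, C=50
Average completion = 140/6 = 23.3333

23.3333


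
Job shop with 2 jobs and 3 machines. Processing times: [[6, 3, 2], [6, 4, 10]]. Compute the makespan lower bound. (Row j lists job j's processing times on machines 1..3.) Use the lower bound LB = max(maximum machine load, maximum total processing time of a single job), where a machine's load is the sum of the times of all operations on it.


Machine loads:
  Machine 1: 6 + 6 = 12
  Machine 2: 3 + 4 = 7
  Machine 3: 2 + 10 = 12
Max machine load = 12
Job totals:
  Job 1: 11
  Job 2: 20
Max job total = 20
Lower bound = max(12, 20) = 20

20


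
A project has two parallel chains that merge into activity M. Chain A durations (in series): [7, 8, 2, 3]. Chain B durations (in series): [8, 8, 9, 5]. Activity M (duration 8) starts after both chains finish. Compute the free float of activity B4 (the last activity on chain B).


ES(B4) = sum of predecessors on chain B = 25
EF(B4) = ES + duration = 25 + 5 = 30
Successor of B4 is M. ES(M) = max(sum(A), sum(B)) = max(20, 30) = 30
Free float = ES(successor) - EF(current) = 30 - 30 = 0

0


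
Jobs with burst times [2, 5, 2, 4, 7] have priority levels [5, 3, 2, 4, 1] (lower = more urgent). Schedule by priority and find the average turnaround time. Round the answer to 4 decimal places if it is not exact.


Sort by priority (ascending = highest first):
Order: [(1, 7), (2, 2), (3, 5), (4, 4), (5, 2)]
Completion times:
  Priority 1, burst=7, C=7
  Priority 2, burst=2, C=9
  Priority 3, burst=5, C=14
  Priority 4, burst=4, C=18
  Priority 5, burst=2, C=20
Average turnaround = 68/5 = 13.6

13.6


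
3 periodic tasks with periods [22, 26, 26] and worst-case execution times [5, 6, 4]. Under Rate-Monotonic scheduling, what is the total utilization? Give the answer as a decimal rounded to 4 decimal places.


Compute individual utilizations (exact fractions):
  Task 1: C/T = 5/22 (approx. 0.2273)
  Task 2: C/T = 6/26 = 3/13 (approx. 0.2308)
  Task 3: C/T = 4/26 = 2/13 (approx. 0.1538)
Total utilization U = 5/22 + 3/13 + 2/13 = 175/286
Rounded to 4 decimal places: U = 0.6119
RM (Liu & Layland) bound for 3 tasks = 0.779763; compare with U = 175/286 (approx. 0.611888)
U <= bound, so schedulable by RM sufficient condition.

0.6119


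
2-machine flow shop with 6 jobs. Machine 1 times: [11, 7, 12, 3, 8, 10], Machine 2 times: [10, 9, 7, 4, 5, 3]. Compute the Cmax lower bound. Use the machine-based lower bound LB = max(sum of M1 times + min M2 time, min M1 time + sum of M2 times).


LB1 = sum(M1 times) + min(M2 times) = 51 + 3 = 54
LB2 = min(M1 times) + sum(M2 times) = 3 + 38 = 41
Lower bound = max(LB1, LB2) = max(54, 41) = 54

54


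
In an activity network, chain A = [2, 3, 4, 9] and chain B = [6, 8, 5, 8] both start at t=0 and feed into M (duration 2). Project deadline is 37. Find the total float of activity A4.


Forward pass: ES(A4) = sum of predecessors on chain A = 9
EF = ES + duration = 9 + 9 = 18
Backward pass: LF(M) = deadline = 37; LS(M) = 37 - 2 = 35
LF(A4) = LS(M) - sum(successors on chain A) = 35 - 0 = 35
LS = LF - duration = 35 - 9 = 26
Total float = LS - ES = 26 - 9 = 17

17


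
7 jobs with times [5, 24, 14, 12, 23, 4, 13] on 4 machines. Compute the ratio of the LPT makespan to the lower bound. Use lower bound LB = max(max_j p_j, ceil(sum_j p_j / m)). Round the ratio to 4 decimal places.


LPT order: [24, 23, 14, 13, 12, 5, 4]
Machine loads after assignment: [24, 23, 23, 25]
LPT makespan = 25
Lower bound = max(max_job, ceil(total/4)) = max(24, 24) = 24
Ratio = 25 / 24 = 1.0417

1.0417


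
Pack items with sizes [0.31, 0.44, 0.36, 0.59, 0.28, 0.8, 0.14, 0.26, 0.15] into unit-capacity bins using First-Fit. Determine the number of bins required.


Place items sequentially using First-Fit:
  Item 0.31 -> new Bin 1
  Item 0.44 -> Bin 1 (now 0.75)
  Item 0.36 -> new Bin 2
  Item 0.59 -> Bin 2 (now 0.95)
  Item 0.28 -> new Bin 3
  Item 0.8 -> new Bin 4
  Item 0.14 -> Bin 1 (now 0.89)
  Item 0.26 -> Bin 3 (now 0.54)
  Item 0.15 -> Bin 3 (now 0.69)
Total bins used = 4

4


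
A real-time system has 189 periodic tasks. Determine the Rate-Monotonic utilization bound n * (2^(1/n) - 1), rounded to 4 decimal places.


Compute 2^(1/189) = 1.0036741787
Subtract 1: 1.0036741787 - 1 = 0.0036741787
Multiply by n: 189 * 0.0036741787 = 0.6944197743
Round to 4 dp: 0.6944

0.6944


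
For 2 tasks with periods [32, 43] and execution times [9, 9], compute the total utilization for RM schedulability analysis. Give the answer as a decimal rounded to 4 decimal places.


Compute individual utilizations (exact fractions):
  Task 1: C/T = 9/32 (approx. 0.2813)
  Task 2: C/T = 9/43 (approx. 0.2093)
Total utilization U = 9/32 + 9/43 = 675/1376
Rounded to 4 decimal places: U = 0.4906
RM (Liu & Layland) bound for 2 tasks = 0.828427; compare with U = 675/1376 (approx. 0.490552)
U <= bound, so schedulable by RM sufficient condition.

0.4906


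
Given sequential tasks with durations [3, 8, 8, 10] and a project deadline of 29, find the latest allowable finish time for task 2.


LF(activity 2) = deadline - sum of successor durations
Successors: activities 3 through 4 with durations [8, 10]
Sum of successor durations = 18
LF = 29 - 18 = 11

11


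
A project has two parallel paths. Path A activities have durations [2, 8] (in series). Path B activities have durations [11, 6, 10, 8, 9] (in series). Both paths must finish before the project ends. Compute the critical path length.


Path A total = 2 + 8 = 10
Path B total = 11 + 6 + 10 + 8 + 9 = 44
Critical path = longest path = max(10, 44) = 44

44


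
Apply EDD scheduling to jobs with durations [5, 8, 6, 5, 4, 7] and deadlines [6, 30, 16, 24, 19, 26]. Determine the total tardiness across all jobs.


Sort by due date (EDD order): [(5, 6), (6, 16), (4, 19), (5, 24), (7, 26), (8, 30)]
Compute completion times and tardiness:
  Job 1: p=5, d=6, C=5, tardiness=max(0,5-6)=0
  Job 2: p=6, d=16, C=11, tardiness=max(0,11-16)=0
  Job 3: p=4, d=19, C=15, tardiness=max(0,15-19)=0
  Job 4: p=5, d=24, C=20, tardiness=max(0,20-24)=0
  Job 5: p=7, d=26, C=27, tardiness=max(0,27-26)=1
  Job 6: p=8, d=30, C=35, tardiness=max(0,35-30)=5
Total tardiness = 6

6


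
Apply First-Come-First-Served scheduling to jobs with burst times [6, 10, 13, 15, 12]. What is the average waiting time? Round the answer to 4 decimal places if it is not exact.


FCFS order (as given): [6, 10, 13, 15, 12]
Waiting times:
  Job 1: wait = 0
  Job 2: wait = 6
  Job 3: wait = 16
  Job 4: wait = 29
  Job 5: wait = 44
Sum of waiting times = 95
Average waiting time = 95/5 = 19.0

19.0


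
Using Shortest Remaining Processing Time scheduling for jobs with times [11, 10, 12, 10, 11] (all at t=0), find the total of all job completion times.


Since all jobs arrive at t=0, SRPT equals SPT ordering.
SPT order: [10, 10, 11, 11, 12]
Completion times:
  Job 1: p=10, C=10
  Job 2: p=10, C=20
  Job 3: p=11, C=31
  Job 4: p=11, C=42
  Job 5: p=12, C=54
Total completion time = 10 + 20 + 31 + 42 + 54 = 157

157


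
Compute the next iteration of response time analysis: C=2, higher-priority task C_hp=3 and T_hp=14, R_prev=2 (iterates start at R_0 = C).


R_next = C + ceil(R_prev / T_hp) * C_hp
ceil(2 / 14) = ceil(0.1429) = 1
Interference = 1 * 3 = 3
R_next = 2 + 3 = 5

5


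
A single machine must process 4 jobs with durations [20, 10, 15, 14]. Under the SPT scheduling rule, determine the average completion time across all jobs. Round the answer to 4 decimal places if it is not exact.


Sort jobs by processing time (SPT order): [10, 14, 15, 20]
Compute completion times sequentially:
  Job 1: processing = 10, completes at 10
  Job 2: processing = 14, completes at 24
  Job 3: processing = 15, completes at 39
  Job 4: processing = 20, completes at 59
Sum of completion times = 132
Average completion time = 132/4 = 33.0

33.0


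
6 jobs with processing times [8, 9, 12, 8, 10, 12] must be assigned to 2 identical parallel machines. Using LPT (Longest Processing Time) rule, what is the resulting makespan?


Sort jobs in decreasing order (LPT): [12, 12, 10, 9, 8, 8]
Assign each job to the least loaded machine:
  Machine 1: jobs [12, 10, 8], load = 30
  Machine 2: jobs [12, 9, 8], load = 29
Makespan = max load = 30

30


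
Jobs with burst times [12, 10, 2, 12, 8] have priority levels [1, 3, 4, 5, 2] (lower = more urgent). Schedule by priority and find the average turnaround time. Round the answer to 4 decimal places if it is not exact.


Sort by priority (ascending = highest first):
Order: [(1, 12), (2, 8), (3, 10), (4, 2), (5, 12)]
Completion times:
  Priority 1, burst=12, C=12
  Priority 2, burst=8, C=20
  Priority 3, burst=10, C=30
  Priority 4, burst=2, C=32
  Priority 5, burst=12, C=44
Average turnaround = 138/5 = 27.6

27.6


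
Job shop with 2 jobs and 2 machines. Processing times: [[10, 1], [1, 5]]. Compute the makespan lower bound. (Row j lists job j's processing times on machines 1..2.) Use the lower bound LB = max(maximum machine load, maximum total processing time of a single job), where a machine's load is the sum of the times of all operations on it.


Machine loads:
  Machine 1: 10 + 1 = 11
  Machine 2: 1 + 5 = 6
Max machine load = 11
Job totals:
  Job 1: 11
  Job 2: 6
Max job total = 11
Lower bound = max(11, 11) = 11

11


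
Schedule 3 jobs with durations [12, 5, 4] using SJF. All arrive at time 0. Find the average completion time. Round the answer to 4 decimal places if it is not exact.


SJF order (ascending): [4, 5, 12]
Completion times:
  Job 1: burst=4, C=4
  Job 2: burst=5, C=9
  Job 3: burst=12, C=21
Average completion = 34/3 = 11.3333

11.3333


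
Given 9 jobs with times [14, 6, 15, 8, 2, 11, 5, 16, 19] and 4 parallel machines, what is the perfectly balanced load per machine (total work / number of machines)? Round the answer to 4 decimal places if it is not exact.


Total processing time = 14 + 6 + 15 + 8 + 2 + 11 + 5 + 16 + 19 = 96
Number of machines = 4
Ideal balanced load = 96 / 4 = 24.0

24.0


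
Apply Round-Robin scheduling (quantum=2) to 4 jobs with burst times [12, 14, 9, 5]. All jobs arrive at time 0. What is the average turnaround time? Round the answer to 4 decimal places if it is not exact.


Time quantum = 2
Execution trace:
  J1 runs 2 units, time = 2
  J2 runs 2 units, time = 4
  J3 runs 2 units, time = 6
  J4 runs 2 units, time = 8
  J1 runs 2 units, time = 10
  J2 runs 2 units, time = 12
  J3 runs 2 units, time = 14
  J4 runs 2 units, time = 16
  J1 runs 2 units, time = 18
  J2 runs 2 units, time = 20
  J3 runs 2 units, time = 22
  J4 runs 1 units, time = 23
  J1 runs 2 units, time = 25
  J2 runs 2 units, time = 27
  J3 runs 2 units, time = 29
  J1 runs 2 units, time = 31
  J2 runs 2 units, time = 33
  J3 runs 1 units, time = 34
  J1 runs 2 units, time = 36
  J2 runs 2 units, time = 38
  J2 runs 2 units, time = 40
Finish times: [36, 40, 34, 23]
Average turnaround = 133/4 = 33.25

33.25


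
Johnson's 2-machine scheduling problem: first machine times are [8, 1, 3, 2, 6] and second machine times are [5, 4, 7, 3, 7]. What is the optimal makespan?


Apply Johnson's rule:
  Group 1 (a <= b): [(2, 1, 4), (4, 2, 3), (3, 3, 7), (5, 6, 7)]
  Group 2 (a > b): [(1, 8, 5)]
Optimal job order: [2, 4, 3, 5, 1]
Schedule:
  Job 2: M1 done at 1, M2 done at 5
  Job 4: M1 done at 3, M2 done at 8
  Job 3: M1 done at 6, M2 done at 15
  Job 5: M1 done at 12, M2 done at 22
  Job 1: M1 done at 20, M2 done at 27
Makespan = 27

27


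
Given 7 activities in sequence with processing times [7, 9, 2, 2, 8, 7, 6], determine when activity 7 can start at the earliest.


Activity 7 starts after activities 1 through 6 complete.
Predecessor durations: [7, 9, 2, 2, 8, 7]
ES = 7 + 9 + 2 + 2 + 8 + 7 = 35

35


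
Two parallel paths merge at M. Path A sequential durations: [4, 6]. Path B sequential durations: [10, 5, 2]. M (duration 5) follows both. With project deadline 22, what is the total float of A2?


Forward pass: ES(A2) = sum of predecessors on chain A = 4
EF = ES + duration = 4 + 6 = 10
Backward pass: LF(M) = deadline = 22; LS(M) = 22 - 5 = 17
LF(A2) = LS(M) - sum(successors on chain A) = 17 - 0 = 17
LS = LF - duration = 17 - 6 = 11
Total float = LS - ES = 11 - 4 = 7

7


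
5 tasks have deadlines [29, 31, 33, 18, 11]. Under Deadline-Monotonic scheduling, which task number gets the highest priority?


Sort tasks by relative deadline (ascending):
  Task 5: deadline = 11
  Task 4: deadline = 18
  Task 1: deadline = 29
  Task 2: deadline = 31
  Task 3: deadline = 33
Priority order (highest first): [5, 4, 1, 2, 3]
Highest priority task = 5

5


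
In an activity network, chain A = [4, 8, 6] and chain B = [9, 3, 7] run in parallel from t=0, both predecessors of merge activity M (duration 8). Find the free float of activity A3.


ES(A3) = sum of predecessors on chain A = 12
EF(A3) = ES + duration = 12 + 6 = 18
Successor of A3 is M. ES(M) = max(sum(A), sum(B)) = max(18, 19) = 19
Free float = ES(successor) - EF(current) = 19 - 18 = 1

1


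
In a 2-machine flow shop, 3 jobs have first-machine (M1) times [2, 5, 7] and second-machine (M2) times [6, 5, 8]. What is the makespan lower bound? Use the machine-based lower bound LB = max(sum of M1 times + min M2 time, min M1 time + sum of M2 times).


LB1 = sum(M1 times) + min(M2 times) = 14 + 5 = 19
LB2 = min(M1 times) + sum(M2 times) = 2 + 19 = 21
Lower bound = max(LB1, LB2) = max(19, 21) = 21

21


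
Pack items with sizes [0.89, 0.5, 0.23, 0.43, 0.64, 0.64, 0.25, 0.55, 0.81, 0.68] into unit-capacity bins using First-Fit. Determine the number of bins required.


Place items sequentially using First-Fit:
  Item 0.89 -> new Bin 1
  Item 0.5 -> new Bin 2
  Item 0.23 -> Bin 2 (now 0.73)
  Item 0.43 -> new Bin 3
  Item 0.64 -> new Bin 4
  Item 0.64 -> new Bin 5
  Item 0.25 -> Bin 2 (now 0.98)
  Item 0.55 -> Bin 3 (now 0.98)
  Item 0.81 -> new Bin 6
  Item 0.68 -> new Bin 7
Total bins used = 7

7


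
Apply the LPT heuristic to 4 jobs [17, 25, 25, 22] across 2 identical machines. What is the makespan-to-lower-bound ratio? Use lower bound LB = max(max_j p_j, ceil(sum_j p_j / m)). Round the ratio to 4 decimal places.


LPT order: [25, 25, 22, 17]
Machine loads after assignment: [47, 42]
LPT makespan = 47
Lower bound = max(max_job, ceil(total/2)) = max(25, 45) = 45
Ratio = 47 / 45 = 1.0444

1.0444


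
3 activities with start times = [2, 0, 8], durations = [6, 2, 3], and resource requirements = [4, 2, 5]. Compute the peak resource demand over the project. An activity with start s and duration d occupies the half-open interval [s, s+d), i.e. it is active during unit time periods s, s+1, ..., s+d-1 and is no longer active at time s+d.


Each activity i is active on [start_i, start_i + duration_i).
Compute total resource usage per time slot:
  t=0: active resources = [2], total = 2
  t=1: active resources = [2], total = 2
  t=2: active resources = [4], total = 4
  t=3: active resources = [4], total = 4
  t=4: active resources = [4], total = 4
  t=5: active resources = [4], total = 4
  t=6: active resources = [4], total = 4
  t=7: active resources = [4], total = 4
  t=8: active resources = [5], total = 5
  t=9: active resources = [5], total = 5
  t=10: active resources = [5], total = 5
Peak resource demand = 5

5


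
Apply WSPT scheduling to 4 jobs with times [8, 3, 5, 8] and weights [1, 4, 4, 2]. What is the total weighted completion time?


Compute p/w ratios and sort ascending (WSPT): [(3, 4), (5, 4), (8, 2), (8, 1)]
Compute weighted completion times:
  Job (p=3,w=4): C=3, w*C=4*3=12
  Job (p=5,w=4): C=8, w*C=4*8=32
  Job (p=8,w=2): C=16, w*C=2*16=32
  Job (p=8,w=1): C=24, w*C=1*24=24
Total weighted completion time = 100

100


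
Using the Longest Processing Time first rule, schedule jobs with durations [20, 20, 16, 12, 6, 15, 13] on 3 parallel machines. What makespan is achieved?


Sort jobs in decreasing order (LPT): [20, 20, 16, 15, 13, 12, 6]
Assign each job to the least loaded machine:
  Machine 1: jobs [20, 13], load = 33
  Machine 2: jobs [20, 12], load = 32
  Machine 3: jobs [16, 15, 6], load = 37
Makespan = max load = 37

37


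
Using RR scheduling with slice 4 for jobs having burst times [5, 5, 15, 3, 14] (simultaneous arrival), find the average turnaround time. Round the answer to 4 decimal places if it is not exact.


Time quantum = 4
Execution trace:
  J1 runs 4 units, time = 4
  J2 runs 4 units, time = 8
  J3 runs 4 units, time = 12
  J4 runs 3 units, time = 15
  J5 runs 4 units, time = 19
  J1 runs 1 units, time = 20
  J2 runs 1 units, time = 21
  J3 runs 4 units, time = 25
  J5 runs 4 units, time = 29
  J3 runs 4 units, time = 33
  J5 runs 4 units, time = 37
  J3 runs 3 units, time = 40
  J5 runs 2 units, time = 42
Finish times: [20, 21, 40, 15, 42]
Average turnaround = 138/5 = 27.6

27.6


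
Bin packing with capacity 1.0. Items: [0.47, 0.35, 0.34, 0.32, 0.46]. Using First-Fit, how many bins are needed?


Place items sequentially using First-Fit:
  Item 0.47 -> new Bin 1
  Item 0.35 -> Bin 1 (now 0.82)
  Item 0.34 -> new Bin 2
  Item 0.32 -> Bin 2 (now 0.66)
  Item 0.46 -> new Bin 3
Total bins used = 3

3


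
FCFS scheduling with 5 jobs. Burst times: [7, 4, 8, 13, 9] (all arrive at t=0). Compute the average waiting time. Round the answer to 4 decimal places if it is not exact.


FCFS order (as given): [7, 4, 8, 13, 9]
Waiting times:
  Job 1: wait = 0
  Job 2: wait = 7
  Job 3: wait = 11
  Job 4: wait = 19
  Job 5: wait = 32
Sum of waiting times = 69
Average waiting time = 69/5 = 13.8

13.8


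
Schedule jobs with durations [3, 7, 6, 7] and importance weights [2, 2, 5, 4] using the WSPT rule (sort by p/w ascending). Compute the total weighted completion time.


Compute p/w ratios and sort ascending (WSPT): [(6, 5), (3, 2), (7, 4), (7, 2)]
Compute weighted completion times:
  Job (p=6,w=5): C=6, w*C=5*6=30
  Job (p=3,w=2): C=9, w*C=2*9=18
  Job (p=7,w=4): C=16, w*C=4*16=64
  Job (p=7,w=2): C=23, w*C=2*23=46
Total weighted completion time = 158

158


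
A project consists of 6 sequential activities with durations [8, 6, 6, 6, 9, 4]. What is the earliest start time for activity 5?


Activity 5 starts after activities 1 through 4 complete.
Predecessor durations: [8, 6, 6, 6]
ES = 8 + 6 + 6 + 6 = 26

26


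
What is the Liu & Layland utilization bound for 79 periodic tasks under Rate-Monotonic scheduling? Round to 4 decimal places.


Compute 2^(1/79) = 1.0088126194
Subtract 1: 1.0088126194 - 1 = 0.0088126194
Multiply by n: 79 * 0.0088126194 = 0.6961969326
Round to 4 dp: 0.6962

0.6962


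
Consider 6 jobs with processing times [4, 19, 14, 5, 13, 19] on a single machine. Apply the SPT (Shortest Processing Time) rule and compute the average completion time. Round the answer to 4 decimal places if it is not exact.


Sort jobs by processing time (SPT order): [4, 5, 13, 14, 19, 19]
Compute completion times sequentially:
  Job 1: processing = 4, completes at 4
  Job 2: processing = 5, completes at 9
  Job 3: processing = 13, completes at 22
  Job 4: processing = 14, completes at 36
  Job 5: processing = 19, completes at 55
  Job 6: processing = 19, completes at 74
Sum of completion times = 200
Average completion time = 200/6 = 33.3333

33.3333


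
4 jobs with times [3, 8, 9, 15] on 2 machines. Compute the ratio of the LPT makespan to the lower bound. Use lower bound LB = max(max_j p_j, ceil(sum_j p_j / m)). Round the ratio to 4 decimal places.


LPT order: [15, 9, 8, 3]
Machine loads after assignment: [18, 17]
LPT makespan = 18
Lower bound = max(max_job, ceil(total/2)) = max(15, 18) = 18
Ratio = 18 / 18 = 1.0

1.0


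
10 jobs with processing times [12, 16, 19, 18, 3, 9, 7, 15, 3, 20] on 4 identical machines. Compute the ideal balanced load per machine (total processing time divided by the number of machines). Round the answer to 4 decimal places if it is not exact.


Total processing time = 12 + 16 + 19 + 18 + 3 + 9 + 7 + 15 + 3 + 20 = 122
Number of machines = 4
Ideal balanced load = 122 / 4 = 30.5

30.5


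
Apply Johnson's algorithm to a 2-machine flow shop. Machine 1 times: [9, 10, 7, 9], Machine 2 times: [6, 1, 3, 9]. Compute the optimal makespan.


Apply Johnson's rule:
  Group 1 (a <= b): [(4, 9, 9)]
  Group 2 (a > b): [(1, 9, 6), (3, 7, 3), (2, 10, 1)]
Optimal job order: [4, 1, 3, 2]
Schedule:
  Job 4: M1 done at 9, M2 done at 18
  Job 1: M1 done at 18, M2 done at 24
  Job 3: M1 done at 25, M2 done at 28
  Job 2: M1 done at 35, M2 done at 36
Makespan = 36

36


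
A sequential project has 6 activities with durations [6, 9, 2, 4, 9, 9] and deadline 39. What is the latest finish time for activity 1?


LF(activity 1) = deadline - sum of successor durations
Successors: activities 2 through 6 with durations [9, 2, 4, 9, 9]
Sum of successor durations = 33
LF = 39 - 33 = 6

6


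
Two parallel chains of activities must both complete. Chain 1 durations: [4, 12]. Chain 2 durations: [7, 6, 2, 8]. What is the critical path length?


Path A total = 4 + 12 = 16
Path B total = 7 + 6 + 2 + 8 = 23
Critical path = longest path = max(16, 23) = 23

23


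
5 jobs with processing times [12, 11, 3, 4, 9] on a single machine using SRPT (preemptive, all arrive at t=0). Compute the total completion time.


Since all jobs arrive at t=0, SRPT equals SPT ordering.
SPT order: [3, 4, 9, 11, 12]
Completion times:
  Job 1: p=3, C=3
  Job 2: p=4, C=7
  Job 3: p=9, C=16
  Job 4: p=11, C=27
  Job 5: p=12, C=39
Total completion time = 3 + 7 + 16 + 27 + 39 = 92

92


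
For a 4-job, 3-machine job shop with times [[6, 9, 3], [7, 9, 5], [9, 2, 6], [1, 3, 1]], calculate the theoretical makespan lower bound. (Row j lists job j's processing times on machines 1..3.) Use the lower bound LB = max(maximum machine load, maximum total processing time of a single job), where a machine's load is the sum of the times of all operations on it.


Machine loads:
  Machine 1: 6 + 7 + 9 + 1 = 23
  Machine 2: 9 + 9 + 2 + 3 = 23
  Machine 3: 3 + 5 + 6 + 1 = 15
Max machine load = 23
Job totals:
  Job 1: 18
  Job 2: 21
  Job 3: 17
  Job 4: 5
Max job total = 21
Lower bound = max(23, 21) = 23

23


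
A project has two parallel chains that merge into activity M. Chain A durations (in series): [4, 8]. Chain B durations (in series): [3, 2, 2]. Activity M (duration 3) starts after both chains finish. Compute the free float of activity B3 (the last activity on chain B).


ES(B3) = sum of predecessors on chain B = 5
EF(B3) = ES + duration = 5 + 2 = 7
Successor of B3 is M. ES(M) = max(sum(A), sum(B)) = max(12, 7) = 12
Free float = ES(successor) - EF(current) = 12 - 7 = 5

5


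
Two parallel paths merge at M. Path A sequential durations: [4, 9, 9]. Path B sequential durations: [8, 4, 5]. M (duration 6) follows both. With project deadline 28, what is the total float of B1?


Forward pass: ES(B1) = sum of predecessors on chain B = 0
EF = ES + duration = 0 + 8 = 8
Backward pass: LF(M) = deadline = 28; LS(M) = 28 - 6 = 22
LF(B1) = LS(M) - sum(successors on chain B) = 22 - 9 = 13
LS = LF - duration = 13 - 8 = 5
Total float = LS - ES = 5 - 0 = 5

5


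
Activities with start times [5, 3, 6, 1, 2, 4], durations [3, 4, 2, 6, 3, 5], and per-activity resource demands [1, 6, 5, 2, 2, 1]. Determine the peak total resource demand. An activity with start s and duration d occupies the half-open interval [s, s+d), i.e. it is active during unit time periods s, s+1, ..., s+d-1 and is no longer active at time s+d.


Each activity i is active on [start_i, start_i + duration_i).
Compute total resource usage per time slot:
  t=0: active resources = [], total = 0
  t=1: active resources = [2], total = 2
  t=2: active resources = [2, 2], total = 4
  t=3: active resources = [6, 2, 2], total = 10
  t=4: active resources = [6, 2, 2, 1], total = 11
  t=5: active resources = [1, 6, 2, 1], total = 10
  t=6: active resources = [1, 6, 5, 2, 1], total = 15
  t=7: active resources = [1, 5, 1], total = 7
  t=8: active resources = [1], total = 1
Peak resource demand = 15

15


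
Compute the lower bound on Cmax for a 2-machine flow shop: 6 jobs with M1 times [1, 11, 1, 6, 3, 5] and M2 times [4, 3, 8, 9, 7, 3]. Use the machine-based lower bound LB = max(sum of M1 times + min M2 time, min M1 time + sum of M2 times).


LB1 = sum(M1 times) + min(M2 times) = 27 + 3 = 30
LB2 = min(M1 times) + sum(M2 times) = 1 + 34 = 35
Lower bound = max(LB1, LB2) = max(30, 35) = 35

35


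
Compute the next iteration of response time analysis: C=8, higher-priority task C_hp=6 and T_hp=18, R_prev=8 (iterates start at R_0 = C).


R_next = C + ceil(R_prev / T_hp) * C_hp
ceil(8 / 18) = ceil(0.4444) = 1
Interference = 1 * 6 = 6
R_next = 8 + 6 = 14

14


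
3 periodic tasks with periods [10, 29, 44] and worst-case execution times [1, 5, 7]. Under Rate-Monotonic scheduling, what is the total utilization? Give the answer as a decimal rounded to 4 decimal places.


Compute individual utilizations (exact fractions):
  Task 1: C/T = 1/10 (approx. 0.1)
  Task 2: C/T = 5/29 (approx. 0.1724)
  Task 3: C/T = 7/44 (approx. 0.1591)
Total utilization U = 1/10 + 5/29 + 7/44 = 2753/6380
Rounded to 4 decimal places: U = 0.4315
RM (Liu & Layland) bound for 3 tasks = 0.779763; compare with U = 2753/6380 (approx. 0.431505)
U <= bound, so schedulable by RM sufficient condition.

0.4315


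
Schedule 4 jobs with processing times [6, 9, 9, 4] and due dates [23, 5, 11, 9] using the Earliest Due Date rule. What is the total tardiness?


Sort by due date (EDD order): [(9, 5), (4, 9), (9, 11), (6, 23)]
Compute completion times and tardiness:
  Job 1: p=9, d=5, C=9, tardiness=max(0,9-5)=4
  Job 2: p=4, d=9, C=13, tardiness=max(0,13-9)=4
  Job 3: p=9, d=11, C=22, tardiness=max(0,22-11)=11
  Job 4: p=6, d=23, C=28, tardiness=max(0,28-23)=5
Total tardiness = 24

24


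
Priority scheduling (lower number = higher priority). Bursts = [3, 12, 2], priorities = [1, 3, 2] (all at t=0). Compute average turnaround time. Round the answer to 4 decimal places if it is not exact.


Sort by priority (ascending = highest first):
Order: [(1, 3), (2, 2), (3, 12)]
Completion times:
  Priority 1, burst=3, C=3
  Priority 2, burst=2, C=5
  Priority 3, burst=12, C=17
Average turnaround = 25/3 = 8.3333

8.3333


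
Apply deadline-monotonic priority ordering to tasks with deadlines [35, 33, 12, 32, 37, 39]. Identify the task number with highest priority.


Sort tasks by relative deadline (ascending):
  Task 3: deadline = 12
  Task 4: deadline = 32
  Task 2: deadline = 33
  Task 1: deadline = 35
  Task 5: deadline = 37
  Task 6: deadline = 39
Priority order (highest first): [3, 4, 2, 1, 5, 6]
Highest priority task = 3

3


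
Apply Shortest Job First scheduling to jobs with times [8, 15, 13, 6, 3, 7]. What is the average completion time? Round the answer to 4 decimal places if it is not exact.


SJF order (ascending): [3, 6, 7, 8, 13, 15]
Completion times:
  Job 1: burst=3, C=3
  Job 2: burst=6, C=9
  Job 3: burst=7, C=16
  Job 4: burst=8, C=24
  Job 5: burst=13, C=37
  Job 6: burst=15, C=52
Average completion = 141/6 = 23.5

23.5


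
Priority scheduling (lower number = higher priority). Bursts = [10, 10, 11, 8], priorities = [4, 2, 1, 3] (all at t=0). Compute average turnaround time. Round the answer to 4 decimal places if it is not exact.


Sort by priority (ascending = highest first):
Order: [(1, 11), (2, 10), (3, 8), (4, 10)]
Completion times:
  Priority 1, burst=11, C=11
  Priority 2, burst=10, C=21
  Priority 3, burst=8, C=29
  Priority 4, burst=10, C=39
Average turnaround = 100/4 = 25.0

25.0


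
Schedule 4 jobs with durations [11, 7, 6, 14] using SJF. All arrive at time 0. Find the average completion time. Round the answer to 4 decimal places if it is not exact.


SJF order (ascending): [6, 7, 11, 14]
Completion times:
  Job 1: burst=6, C=6
  Job 2: burst=7, C=13
  Job 3: burst=11, C=24
  Job 4: burst=14, C=38
Average completion = 81/4 = 20.25

20.25


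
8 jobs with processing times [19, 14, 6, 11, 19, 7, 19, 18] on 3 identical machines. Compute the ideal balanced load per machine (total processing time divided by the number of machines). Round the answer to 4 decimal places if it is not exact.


Total processing time = 19 + 14 + 6 + 11 + 19 + 7 + 19 + 18 = 113
Number of machines = 3
Ideal balanced load = 113 / 3 = 37.6667

37.6667


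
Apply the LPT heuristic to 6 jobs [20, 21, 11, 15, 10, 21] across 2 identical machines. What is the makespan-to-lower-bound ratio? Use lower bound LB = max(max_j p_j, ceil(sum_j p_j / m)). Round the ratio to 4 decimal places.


LPT order: [21, 21, 20, 15, 11, 10]
Machine loads after assignment: [51, 47]
LPT makespan = 51
Lower bound = max(max_job, ceil(total/2)) = max(21, 49) = 49
Ratio = 51 / 49 = 1.0408

1.0408


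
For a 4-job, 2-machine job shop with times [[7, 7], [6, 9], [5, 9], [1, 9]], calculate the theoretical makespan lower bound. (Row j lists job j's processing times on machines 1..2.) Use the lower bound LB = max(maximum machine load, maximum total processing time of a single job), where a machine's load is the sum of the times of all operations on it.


Machine loads:
  Machine 1: 7 + 6 + 5 + 1 = 19
  Machine 2: 7 + 9 + 9 + 9 = 34
Max machine load = 34
Job totals:
  Job 1: 14
  Job 2: 15
  Job 3: 14
  Job 4: 10
Max job total = 15
Lower bound = max(34, 15) = 34

34


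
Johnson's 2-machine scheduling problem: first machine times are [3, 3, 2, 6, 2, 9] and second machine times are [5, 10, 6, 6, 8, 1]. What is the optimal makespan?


Apply Johnson's rule:
  Group 1 (a <= b): [(3, 2, 6), (5, 2, 8), (1, 3, 5), (2, 3, 10), (4, 6, 6)]
  Group 2 (a > b): [(6, 9, 1)]
Optimal job order: [3, 5, 1, 2, 4, 6]
Schedule:
  Job 3: M1 done at 2, M2 done at 8
  Job 5: M1 done at 4, M2 done at 16
  Job 1: M1 done at 7, M2 done at 21
  Job 2: M1 done at 10, M2 done at 31
  Job 4: M1 done at 16, M2 done at 37
  Job 6: M1 done at 25, M2 done at 38
Makespan = 38

38


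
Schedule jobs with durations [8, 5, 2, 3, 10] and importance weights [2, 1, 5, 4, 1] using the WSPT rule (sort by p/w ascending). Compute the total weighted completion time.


Compute p/w ratios and sort ascending (WSPT): [(2, 5), (3, 4), (8, 2), (5, 1), (10, 1)]
Compute weighted completion times:
  Job (p=2,w=5): C=2, w*C=5*2=10
  Job (p=3,w=4): C=5, w*C=4*5=20
  Job (p=8,w=2): C=13, w*C=2*13=26
  Job (p=5,w=1): C=18, w*C=1*18=18
  Job (p=10,w=1): C=28, w*C=1*28=28
Total weighted completion time = 102

102


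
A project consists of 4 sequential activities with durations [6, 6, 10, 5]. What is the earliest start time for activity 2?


Activity 2 starts after activities 1 through 1 complete.
Predecessor durations: [6]
ES = 6 = 6

6


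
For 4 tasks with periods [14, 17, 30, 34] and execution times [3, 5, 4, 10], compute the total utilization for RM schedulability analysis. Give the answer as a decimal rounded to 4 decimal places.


Compute individual utilizations (exact fractions):
  Task 1: C/T = 3/14 (approx. 0.2143)
  Task 2: C/T = 5/17 (approx. 0.2941)
  Task 3: C/T = 4/30 = 2/15 (approx. 0.1333)
  Task 4: C/T = 10/34 = 5/17 (approx. 0.2941)
Total utilization U = 3/14 + 5/17 + 2/15 + 5/17 = 3341/3570
Rounded to 4 decimal places: U = 0.9359
RM (Liu & Layland) bound for 4 tasks = 0.756828; compare with U = 3341/3570 (approx. 0.935854)
bound < U <= 1, so the RM sufficient condition is not met (inconclusive; an exact test such as response-time analysis is needed).

0.9359


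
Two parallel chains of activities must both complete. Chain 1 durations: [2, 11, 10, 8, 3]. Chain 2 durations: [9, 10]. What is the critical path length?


Path A total = 2 + 11 + 10 + 8 + 3 = 34
Path B total = 9 + 10 = 19
Critical path = longest path = max(34, 19) = 34

34


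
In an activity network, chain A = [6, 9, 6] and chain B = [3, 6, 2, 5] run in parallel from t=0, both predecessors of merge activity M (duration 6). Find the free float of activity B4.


ES(B4) = sum of predecessors on chain B = 11
EF(B4) = ES + duration = 11 + 5 = 16
Successor of B4 is M. ES(M) = max(sum(A), sum(B)) = max(21, 16) = 21
Free float = ES(successor) - EF(current) = 21 - 16 = 5

5


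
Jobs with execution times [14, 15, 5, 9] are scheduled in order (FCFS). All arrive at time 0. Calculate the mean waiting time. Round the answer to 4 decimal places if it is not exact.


FCFS order (as given): [14, 15, 5, 9]
Waiting times:
  Job 1: wait = 0
  Job 2: wait = 14
  Job 3: wait = 29
  Job 4: wait = 34
Sum of waiting times = 77
Average waiting time = 77/4 = 19.25

19.25


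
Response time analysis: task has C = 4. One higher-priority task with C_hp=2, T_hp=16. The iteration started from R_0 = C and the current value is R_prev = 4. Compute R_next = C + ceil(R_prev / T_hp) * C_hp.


R_next = C + ceil(R_prev / T_hp) * C_hp
ceil(4 / 16) = ceil(0.25) = 1
Interference = 1 * 2 = 2
R_next = 4 + 2 = 6

6


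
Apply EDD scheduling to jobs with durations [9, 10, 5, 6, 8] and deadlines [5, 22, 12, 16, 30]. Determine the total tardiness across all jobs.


Sort by due date (EDD order): [(9, 5), (5, 12), (6, 16), (10, 22), (8, 30)]
Compute completion times and tardiness:
  Job 1: p=9, d=5, C=9, tardiness=max(0,9-5)=4
  Job 2: p=5, d=12, C=14, tardiness=max(0,14-12)=2
  Job 3: p=6, d=16, C=20, tardiness=max(0,20-16)=4
  Job 4: p=10, d=22, C=30, tardiness=max(0,30-22)=8
  Job 5: p=8, d=30, C=38, tardiness=max(0,38-30)=8
Total tardiness = 26

26


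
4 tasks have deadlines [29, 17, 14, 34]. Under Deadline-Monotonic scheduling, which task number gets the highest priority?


Sort tasks by relative deadline (ascending):
  Task 3: deadline = 14
  Task 2: deadline = 17
  Task 1: deadline = 29
  Task 4: deadline = 34
Priority order (highest first): [3, 2, 1, 4]
Highest priority task = 3

3


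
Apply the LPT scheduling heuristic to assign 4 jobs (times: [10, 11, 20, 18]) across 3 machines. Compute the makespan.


Sort jobs in decreasing order (LPT): [20, 18, 11, 10]
Assign each job to the least loaded machine:
  Machine 1: jobs [20], load = 20
  Machine 2: jobs [18], load = 18
  Machine 3: jobs [11, 10], load = 21
Makespan = max load = 21

21


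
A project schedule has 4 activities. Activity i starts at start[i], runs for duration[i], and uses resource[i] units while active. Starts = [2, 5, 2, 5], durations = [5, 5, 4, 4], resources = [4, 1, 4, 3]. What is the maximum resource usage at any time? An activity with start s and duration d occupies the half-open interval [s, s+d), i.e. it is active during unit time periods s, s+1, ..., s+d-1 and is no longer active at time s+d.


Each activity i is active on [start_i, start_i + duration_i).
Compute total resource usage per time slot:
  t=0: active resources = [], total = 0
  t=1: active resources = [], total = 0
  t=2: active resources = [4, 4], total = 8
  t=3: active resources = [4, 4], total = 8
  t=4: active resources = [4, 4], total = 8
  t=5: active resources = [4, 1, 4, 3], total = 12
  t=6: active resources = [4, 1, 3], total = 8
  t=7: active resources = [1, 3], total = 4
  t=8: active resources = [1, 3], total = 4
  t=9: active resources = [1], total = 1
Peak resource demand = 12

12


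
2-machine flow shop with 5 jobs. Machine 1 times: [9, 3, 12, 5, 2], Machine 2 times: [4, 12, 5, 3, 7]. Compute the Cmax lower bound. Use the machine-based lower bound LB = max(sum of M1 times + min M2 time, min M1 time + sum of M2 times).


LB1 = sum(M1 times) + min(M2 times) = 31 + 3 = 34
LB2 = min(M1 times) + sum(M2 times) = 2 + 31 = 33
Lower bound = max(LB1, LB2) = max(34, 33) = 34

34


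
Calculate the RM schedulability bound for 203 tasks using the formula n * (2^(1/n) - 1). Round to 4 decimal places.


Compute 2^(1/203) = 1.0034203542
Subtract 1: 1.0034203542 - 1 = 0.0034203542
Multiply by n: 203 * 0.0034203542 = 0.6943319026
Round to 4 dp: 0.6943

0.6943


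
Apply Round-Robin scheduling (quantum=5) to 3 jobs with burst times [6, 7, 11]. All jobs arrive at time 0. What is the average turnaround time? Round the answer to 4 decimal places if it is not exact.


Time quantum = 5
Execution trace:
  J1 runs 5 units, time = 5
  J2 runs 5 units, time = 10
  J3 runs 5 units, time = 15
  J1 runs 1 units, time = 16
  J2 runs 2 units, time = 18
  J3 runs 5 units, time = 23
  J3 runs 1 units, time = 24
Finish times: [16, 18, 24]
Average turnaround = 58/3 = 19.3333

19.3333


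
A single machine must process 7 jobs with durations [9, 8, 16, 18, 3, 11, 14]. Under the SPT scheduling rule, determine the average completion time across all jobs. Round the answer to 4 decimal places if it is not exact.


Sort jobs by processing time (SPT order): [3, 8, 9, 11, 14, 16, 18]
Compute completion times sequentially:
  Job 1: processing = 3, completes at 3
  Job 2: processing = 8, completes at 11
  Job 3: processing = 9, completes at 20
  Job 4: processing = 11, completes at 31
  Job 5: processing = 14, completes at 45
  Job 6: processing = 16, completes at 61
  Job 7: processing = 18, completes at 79
Sum of completion times = 250
Average completion time = 250/7 = 35.7143

35.7143


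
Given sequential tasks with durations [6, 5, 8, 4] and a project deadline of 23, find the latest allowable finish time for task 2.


LF(activity 2) = deadline - sum of successor durations
Successors: activities 3 through 4 with durations [8, 4]
Sum of successor durations = 12
LF = 23 - 12 = 11

11


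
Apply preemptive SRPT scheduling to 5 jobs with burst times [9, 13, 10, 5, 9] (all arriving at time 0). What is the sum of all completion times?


Since all jobs arrive at t=0, SRPT equals SPT ordering.
SPT order: [5, 9, 9, 10, 13]
Completion times:
  Job 1: p=5, C=5
  Job 2: p=9, C=14
  Job 3: p=9, C=23
  Job 4: p=10, C=33
  Job 5: p=13, C=46
Total completion time = 5 + 14 + 23 + 33 + 46 = 121

121


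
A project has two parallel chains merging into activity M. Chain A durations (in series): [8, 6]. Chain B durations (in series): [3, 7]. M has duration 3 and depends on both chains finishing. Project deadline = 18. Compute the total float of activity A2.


Forward pass: ES(A2) = sum of predecessors on chain A = 8
EF = ES + duration = 8 + 6 = 14
Backward pass: LF(M) = deadline = 18; LS(M) = 18 - 3 = 15
LF(A2) = LS(M) - sum(successors on chain A) = 15 - 0 = 15
LS = LF - duration = 15 - 6 = 9
Total float = LS - ES = 9 - 8 = 1

1
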